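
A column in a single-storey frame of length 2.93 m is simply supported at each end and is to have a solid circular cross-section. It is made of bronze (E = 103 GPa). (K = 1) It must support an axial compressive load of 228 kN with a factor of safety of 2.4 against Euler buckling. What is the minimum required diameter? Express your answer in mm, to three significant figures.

d ≈ 98.5 mm

Required P_cr = n·P = 2.4 × 228 = 547.2 kN
L_e = K·L = 1 × 2.93 = 2.930 m
Required I = P_cr·L_e²/(π²E) = 5.472×10^5 × 2.930² / (π² × 1.03×10^11) = 4.621×10^-6 m⁴
I_req = 4.621×10^6 mm⁴
Solid circle: I = πd⁴/64  ⇒  d = (64I/π)^(1/4) = (64×4.621×10^6/π)^(1/4) = 98.5 mm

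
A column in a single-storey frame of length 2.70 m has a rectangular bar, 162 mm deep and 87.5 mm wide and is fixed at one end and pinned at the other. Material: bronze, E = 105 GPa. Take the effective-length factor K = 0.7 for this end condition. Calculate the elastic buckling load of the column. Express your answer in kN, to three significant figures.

Buckling occurs about the weak axis: I_min = h·b³/12 with b = 87.5 mm (the shorter side).
I_min = 162×87.5³/12 = 9.044×10^6 mm⁴
I = 9.044×10^6 mm⁴ = 9.044×10^-6 m⁴
Effective length L_e = K·L = 0.7 × 2.70 = 1.890 m
P_cr = π²EI / L_e² = π² × 105×10⁹ × 9.044×10^-6 / 1.890² = 2.624×10^6 N

P_cr ≈ 2620 kN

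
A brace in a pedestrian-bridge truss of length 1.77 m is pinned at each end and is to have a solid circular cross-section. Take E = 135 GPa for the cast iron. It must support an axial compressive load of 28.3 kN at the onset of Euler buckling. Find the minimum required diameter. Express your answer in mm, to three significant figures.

L_e = K·L = 1 × 1.77 = 1.770 m
Required I = P_cr·L_e²/(π²E) = 2.830×10^4 × 1.770² / (π² × 1.35×10^11) = 6.654×10^-8 m⁴
I_req = 6.654×10^4 mm⁴
Solid circle: I = πd⁴/64  ⇒  d = (64I/π)^(1/4) = (64×6.654×10^4/π)^(1/4) = 34.1 mm

d ≈ 34.1 mm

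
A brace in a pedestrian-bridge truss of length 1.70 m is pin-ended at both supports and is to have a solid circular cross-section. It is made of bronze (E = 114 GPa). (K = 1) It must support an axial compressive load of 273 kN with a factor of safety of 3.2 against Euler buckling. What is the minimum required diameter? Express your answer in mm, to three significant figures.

Required P_cr = n·P = 3.2 × 273 = 873.6 kN
L_e = K·L = 1 × 1.70 = 1.700 m
Required I = P_cr·L_e²/(π²E) = 8.736×10^5 × 1.700² / (π² × 1.14×10^11) = 2.244×10^-6 m⁴
I_req = 2.244×10^6 mm⁴
Solid circle: I = πd⁴/64  ⇒  d = (64I/π)^(1/4) = (64×2.244×10^6/π)^(1/4) = 82.2 mm

d ≈ 82.2 mm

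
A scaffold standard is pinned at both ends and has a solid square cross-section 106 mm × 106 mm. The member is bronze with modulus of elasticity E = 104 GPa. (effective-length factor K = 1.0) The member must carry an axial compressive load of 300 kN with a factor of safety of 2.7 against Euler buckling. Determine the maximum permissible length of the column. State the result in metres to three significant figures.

I = a⁴/12 = 106⁴/12 = 1.052×10^7 mm⁴
I = 1.052×10^-5 m⁴
Required critical load P_cr = n·P = 2.7 × 300 = 810.0 kN = 8.100×10^5 N
From P_cr = π²EI/(K·L)²:  L = (1/K)·√(π²EI/P_cr) = (1/1)·√(π²×1.04×10^11×1.052×10^-5/8.100×10^5)
L = 3.65 m

L_max ≈ 3.65 m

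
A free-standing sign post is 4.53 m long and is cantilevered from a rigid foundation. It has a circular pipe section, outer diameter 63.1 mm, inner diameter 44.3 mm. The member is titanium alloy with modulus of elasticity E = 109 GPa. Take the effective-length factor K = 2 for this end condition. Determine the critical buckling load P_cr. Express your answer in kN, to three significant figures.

d_o = 63.1 mm, d_i = 44.3 mm
I = π(d_o⁴ − d_i⁴)/64 = π(63.1⁴ − 44.30⁴)/64 = 5.891×10^5 mm⁴
I = 5.891×10^5 mm⁴ = 5.891×10^-7 m⁴
Effective length L_e = K·L = 2 × 4.53 = 9.060 m
P_cr = π²EI / L_e² = π² × 109×10⁹ × 5.891×10^-7 / 9.060² = 7.721×10^3 N

P_cr ≈ 7.72 kN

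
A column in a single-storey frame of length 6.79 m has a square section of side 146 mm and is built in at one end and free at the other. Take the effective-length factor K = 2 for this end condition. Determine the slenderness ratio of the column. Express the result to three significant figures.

λ ≈ 322

For a square r = a/√12 = 146/√12 = 42.15 mm
L_e = K·L = 2 × 6.79 m = 13.58 m = 13580 mm
λ = L_e / r_min = 13580 / 42.15 = 322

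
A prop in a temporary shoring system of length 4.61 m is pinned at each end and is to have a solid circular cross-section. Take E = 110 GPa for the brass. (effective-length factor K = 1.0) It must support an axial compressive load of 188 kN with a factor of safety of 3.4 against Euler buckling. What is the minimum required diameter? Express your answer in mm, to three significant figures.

Required P_cr = n·P = 3.4 × 188 = 639.2 kN
L_e = K·L = 1 × 4.61 = 4.610 m
Required I = P_cr·L_e²/(π²E) = 6.392×10^5 × 4.610² / (π² × 1.10×10^11) = 1.251×10^-5 m⁴
I_req = 1.251×10^7 mm⁴
Solid circle: I = πd⁴/64  ⇒  d = (64I/π)^(1/4) = (64×1.251×10^7/π)^(1/4) = 126 mm

d ≈ 126 mm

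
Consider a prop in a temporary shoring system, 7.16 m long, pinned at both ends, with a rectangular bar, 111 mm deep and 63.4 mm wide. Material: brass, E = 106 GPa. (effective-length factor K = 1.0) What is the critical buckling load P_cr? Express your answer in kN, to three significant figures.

Buckling occurs about the weak axis: I_min = h·b³/12 with b = 63.4 mm (the shorter side).
I_min = 111×63.4³/12 = 2.357×10^6 mm⁴
I = 2.357×10^6 mm⁴ = 2.357×10^-6 m⁴
Effective length L_e = K·L = 1 × 7.16 = 7.160 m
P_cr = π²EI / L_e² = π² × 106×10⁹ × 2.357×10^-6 / 7.160² = 4.810×10^4 N

P_cr ≈ 48.1 kN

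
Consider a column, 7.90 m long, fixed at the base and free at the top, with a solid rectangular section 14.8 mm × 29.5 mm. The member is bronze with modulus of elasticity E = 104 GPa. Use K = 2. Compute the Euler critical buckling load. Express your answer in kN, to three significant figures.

Buckling occurs about the weak axis: I_min = h·b³/12 with b = 14.8 mm (the shorter side).
I_min = 29.5×14.8³/12 = 7.969×10^3 mm⁴
I = 7.969×10^3 mm⁴ = 7.969×10^-9 m⁴
Effective length L_e = K·L = 2 × 7.90 = 15.80 m
P_cr = π²EI / L_e² = π² × 104×10⁹ × 7.969×10^-9 / 15.80² = 32.77 N

P_cr ≈ 0.0328 kN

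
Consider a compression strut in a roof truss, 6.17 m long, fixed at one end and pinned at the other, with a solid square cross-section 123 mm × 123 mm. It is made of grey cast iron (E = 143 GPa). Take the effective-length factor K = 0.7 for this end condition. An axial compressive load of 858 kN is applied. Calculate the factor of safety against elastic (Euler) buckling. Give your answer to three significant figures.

I = a⁴/12 = 123⁴/12 = 1.907×10^7 mm⁴
I = 1.907×10^7 mm⁴ = 1.907×10^-5 m⁴
Effective length L_e = K·L = 0.7 × 6.17 = 4.319 m
P_cr = π²EI / L_e² = π² × 143×10⁹ × 1.907×10^-5 / 4.319² = 1.443×10^6 N
Factor of safety n = P_cr / P = 1443.1 / 858 = 1.68

n ≈ 1.68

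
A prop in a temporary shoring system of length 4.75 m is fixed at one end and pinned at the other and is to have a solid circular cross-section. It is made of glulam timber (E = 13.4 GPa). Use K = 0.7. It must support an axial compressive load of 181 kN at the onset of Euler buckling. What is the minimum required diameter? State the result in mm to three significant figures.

d ≈ 133 mm

L_e = K·L = 0.7 × 4.75 = 3.325 m
Required I = P_cr·L_e²/(π²E) = 1.810×10^5 × 3.325² / (π² × 1.34×10^10) = 1.513×10^-5 m⁴
I_req = 1.513×10^7 mm⁴
Solid circle: I = πd⁴/64  ⇒  d = (64I/π)^(1/4) = (64×1.513×10^7/π)^(1/4) = 133 mm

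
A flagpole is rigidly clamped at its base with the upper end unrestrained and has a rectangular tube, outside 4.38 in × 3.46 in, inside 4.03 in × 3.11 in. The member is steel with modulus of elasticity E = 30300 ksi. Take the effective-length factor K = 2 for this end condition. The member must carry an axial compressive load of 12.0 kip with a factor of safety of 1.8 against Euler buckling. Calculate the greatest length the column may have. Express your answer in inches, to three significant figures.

Weak-axis I_min = (h_o·b_o³ − h_i·b_i³)/12 with b_o = 3.46, b_i = 3.110 in (shorter outer/inner sides).
I_min = (4.38×3.46³ − 4.030×3.110³)/12 = 5.017 in⁴
Required critical load P_cr = n·P = 1.8 × 12.0 = 21.60 kip = 2.160×10^4 lb
From P_cr = π²EI/(K·L)²:  L = (1/K)·√(π²EI/P_cr) = (1/2)·√(π²×3.03×10^7×5.017/2.160×10^4)
L = 132 in

L_max ≈ 132 in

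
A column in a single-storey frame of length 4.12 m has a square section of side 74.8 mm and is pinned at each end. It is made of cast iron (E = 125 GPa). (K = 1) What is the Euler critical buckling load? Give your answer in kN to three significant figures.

I = a⁴/12 = 74.8⁴/12 = 2.609×10^6 mm⁴
I = 2.609×10^6 mm⁴ = 2.609×10^-6 m⁴
Effective length L_e = K·L = 1 × 4.12 = 4.120 m
P_cr = π²EI / L_e² = π² × 125×10⁹ × 2.609×10^-6 / 4.120² = 1.896×10^5 N

P_cr ≈ 190 kN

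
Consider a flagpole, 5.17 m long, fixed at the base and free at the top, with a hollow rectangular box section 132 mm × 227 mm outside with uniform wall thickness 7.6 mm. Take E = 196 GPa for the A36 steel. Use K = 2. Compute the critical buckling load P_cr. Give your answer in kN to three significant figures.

P_cr ≈ 278 kN

Inner dimensions: h_i = 227 − 2×7.6 = 211.8 mm, b_i = 132 − 2×7.6 = 116.8 mm
Weak-axis I_min = (h_o·b_o³ − h_i·b_i³)/12 with b_o = 132, b_i = 116.8 mm (shorter outer/inner sides).
I_min = (227×132³ − 211.8×116.8³)/12 = 1.538×10^7 mm⁴
I = 1.538×10^7 mm⁴ = 1.538×10^-5 m⁴
Effective length L_e = K·L = 2 × 5.17 = 10.34 m
P_cr = π²EI / L_e² = π² × 196×10⁹ × 1.538×10^-5 / 10.34² = 2.783×10^5 N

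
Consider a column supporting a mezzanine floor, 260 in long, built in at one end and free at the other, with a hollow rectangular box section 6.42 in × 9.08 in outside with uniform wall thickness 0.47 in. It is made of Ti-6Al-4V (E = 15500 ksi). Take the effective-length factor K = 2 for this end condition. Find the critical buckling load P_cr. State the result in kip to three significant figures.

Inner dimensions: h_i = 9.08 − 2×0.47 = 8.140 in, b_i = 6.42 − 2×0.47 = 5.480 in
Weak-axis I_min = (h_o·b_o³ − h_i·b_i³)/12 with b_o = 6.42, b_i = 5.480 in (shorter outer/inner sides).
I_min = (9.08×6.42³ − 8.140×5.480³)/12 = 88.59 in⁴
Effective length L_e = K·L = 2 × 260 = 520.0 in
P_cr = π²EI / L_e² = π² × 15500×10³ × 88.59 / 520.0² = 5.012×10^4 lb

P_cr ≈ 50.1 kip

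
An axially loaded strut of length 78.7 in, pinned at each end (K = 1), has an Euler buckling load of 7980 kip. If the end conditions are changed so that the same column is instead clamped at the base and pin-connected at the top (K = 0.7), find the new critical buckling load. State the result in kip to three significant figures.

P_cr ∝ 1/K², so P_cr,new = P_cr,old × (K_old/K_new)² = 7980 × (1/0.7)²
= 7980 × 2.041 = 16300 kip

P_cr ≈ 16300 kip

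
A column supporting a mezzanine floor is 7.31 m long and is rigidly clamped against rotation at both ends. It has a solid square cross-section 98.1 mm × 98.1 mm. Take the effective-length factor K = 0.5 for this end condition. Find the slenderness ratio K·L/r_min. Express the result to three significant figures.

I = a⁴/12 = 98.1⁴/12 = 7.718×10^6 mm⁴
A = 9.624×10^3 mm²;  r_min = √(I/A) = √(7.718×10^6/9.624×10^3) = 28.32 mm
L_e = K·L = 0.5 × 7.31 m = 3.655 m = 3655.0 mm
λ = L_e / r_min = 3655.0 / 28.32 = 129

λ ≈ 129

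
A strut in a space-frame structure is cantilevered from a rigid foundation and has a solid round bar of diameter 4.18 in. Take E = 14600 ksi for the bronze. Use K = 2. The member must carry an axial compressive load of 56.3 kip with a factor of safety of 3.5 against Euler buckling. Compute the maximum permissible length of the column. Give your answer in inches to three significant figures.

L_max ≈ 52.3 in

I = πd⁴/64 = π×4.18⁴/64 = 14.99 in⁴
Required critical load P_cr = n·P = 3.5 × 56.3 = 197.0 kip = 1.970×10^5 lb
From P_cr = π²EI/(K·L)²:  L = (1/K)·√(π²EI/P_cr) = (1/2)·√(π²×1.46×10^7×14.99/1.970×10^5)
L = 52.3 in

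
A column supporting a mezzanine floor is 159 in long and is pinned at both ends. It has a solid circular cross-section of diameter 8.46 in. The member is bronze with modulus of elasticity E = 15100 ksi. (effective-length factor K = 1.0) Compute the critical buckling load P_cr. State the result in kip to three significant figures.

P_cr ≈ 1480 kip

I = πd⁴/64 = π×8.46⁴/64 = 251.4 in⁴
Effective length L_e = K·L = 1 × 159 = 159.0 in
P_cr = π²EI / L_e² = π² × 15100×10³ × 251.4 / 159.0² = 1.482×10^6 lb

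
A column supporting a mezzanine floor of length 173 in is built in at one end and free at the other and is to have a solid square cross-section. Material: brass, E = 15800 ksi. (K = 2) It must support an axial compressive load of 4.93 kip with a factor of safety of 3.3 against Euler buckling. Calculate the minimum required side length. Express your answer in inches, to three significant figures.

a ≈ 3.50 in

Required P_cr = n·P = 3.3 × 4.93 = 16.27 kip
L_e = K·L = 2 × 173 = 346.0 in
Required I = P_cr·L_e²/(π²E) = 1.627×10^4 × 346.0² / (π² × 1.58×10^7) = 12.49 in⁴
Solid square: I = a⁴/12  ⇒  a = (12I)^(1/4) = (12×12.49)^(1/4) = 3.50 in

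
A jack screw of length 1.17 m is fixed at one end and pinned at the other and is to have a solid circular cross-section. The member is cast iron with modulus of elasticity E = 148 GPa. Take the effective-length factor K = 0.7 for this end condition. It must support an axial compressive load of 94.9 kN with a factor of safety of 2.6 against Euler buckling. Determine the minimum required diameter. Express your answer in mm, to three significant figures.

d ≈ 39.0 mm

Required P_cr = n·P = 2.6 × 94.9 = 246.7 kN
L_e = K·L = 0.7 × 1.17 = 0.8190 m
Required I = P_cr·L_e²/(π²E) = 2.467×10^5 × 0.8190² / (π² × 1.48×10^11) = 1.133×10^-7 m⁴
I_req = 1.133×10^5 mm⁴
Solid circle: I = πd⁴/64  ⇒  d = (64I/π)^(1/4) = (64×1.133×10^5/π)^(1/4) = 39.0 mm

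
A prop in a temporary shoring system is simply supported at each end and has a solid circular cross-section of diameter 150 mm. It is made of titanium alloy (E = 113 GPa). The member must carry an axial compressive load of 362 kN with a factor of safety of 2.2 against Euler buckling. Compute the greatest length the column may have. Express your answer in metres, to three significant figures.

I = πd⁴/64 = π×150⁴/64 = 2.485×10^7 mm⁴
I = 2.485×10^-5 m⁴
Required critical load P_cr = n·P = 2.2 × 362 = 796.4 kN = 7.964×10^5 N
From P_cr = π²EI/(K·L)²:  L = (1/K)·√(π²EI/P_cr) = (1/1)·√(π²×1.13×10^11×2.485×10^-5/7.964×10^5)
L = 5.90 m

L_max ≈ 5.90 m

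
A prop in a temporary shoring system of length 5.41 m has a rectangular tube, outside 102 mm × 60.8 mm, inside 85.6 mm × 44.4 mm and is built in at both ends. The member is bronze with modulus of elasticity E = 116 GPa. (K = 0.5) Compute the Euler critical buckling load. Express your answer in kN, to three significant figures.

Weak-axis I_min = (h_o·b_o³ − h_i·b_i³)/12 with b_o = 60.8, b_i = 44.40 mm (shorter outer/inner sides).
I_min = (102×60.8³ − 85.60×44.40³)/12 = 1.286×10^6 mm⁴
I = 1.286×10^6 mm⁴ = 1.286×10^-6 m⁴
Effective length L_e = K·L = 0.5 × 5.41 = 2.705 m
P_cr = π²EI / L_e² = π² × 116×10⁹ × 1.286×10^-6 / 2.705² = 2.012×10^5 N

P_cr ≈ 201 kN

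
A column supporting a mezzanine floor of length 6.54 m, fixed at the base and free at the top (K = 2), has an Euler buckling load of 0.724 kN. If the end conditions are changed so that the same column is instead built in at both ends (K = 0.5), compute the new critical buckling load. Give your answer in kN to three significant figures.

P_cr ∝ 1/K², so P_cr,new = P_cr,old × (K_old/K_new)² = 0.724 × (2/0.5)²
= 0.724 × 16.00 = 11.6 kN

P_cr ≈ 11.6 kN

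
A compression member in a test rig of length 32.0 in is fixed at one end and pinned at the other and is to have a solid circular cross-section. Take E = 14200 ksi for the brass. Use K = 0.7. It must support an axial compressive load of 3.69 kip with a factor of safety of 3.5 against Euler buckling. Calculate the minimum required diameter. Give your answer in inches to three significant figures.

d ≈ 0.985 in

Required P_cr = n·P = 3.5 × 3.69 = 12.92 kip
L_e = K·L = 0.7 × 32.0 = 22.40 in
Required I = P_cr·L_e²/(π²E) = 1.292×10^4 × 22.40² / (π² × 1.42×10^7) = 4.624×10^-2 in⁴
Solid circle: I = πd⁴/64  ⇒  d = (64I/π)^(1/4) = (64×4.624×10^-2/π)^(1/4) = 0.985 in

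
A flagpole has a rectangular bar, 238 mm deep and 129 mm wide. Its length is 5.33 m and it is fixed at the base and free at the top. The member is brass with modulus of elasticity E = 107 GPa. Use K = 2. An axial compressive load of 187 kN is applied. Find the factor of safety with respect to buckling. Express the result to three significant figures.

Buckling occurs about the weak axis: I_min = h·b³/12 with b = 129 mm (the shorter side).
I_min = 238×129³/12 = 4.258×10^7 mm⁴
I = 4.258×10^7 mm⁴ = 4.258×10^-5 m⁴
Effective length L_e = K·L = 2 × 5.33 = 10.66 m
P_cr = π²EI / L_e² = π² × 107×10⁹ × 4.258×10^-5 / 10.66² = 3.957×10^5 N
Factor of safety n = P_cr / P = 395.67 / 187 = 2.12

n ≈ 2.12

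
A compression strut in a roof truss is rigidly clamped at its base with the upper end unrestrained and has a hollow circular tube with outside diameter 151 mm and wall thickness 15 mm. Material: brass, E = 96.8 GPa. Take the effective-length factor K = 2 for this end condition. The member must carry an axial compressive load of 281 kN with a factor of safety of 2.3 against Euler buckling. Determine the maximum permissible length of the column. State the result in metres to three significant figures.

Inner diameter d_i = 151 − 2×15 = 121.0 mm
I = π(d_o⁴ − d_i⁴)/64 = π(151⁴ − 121.0⁴)/64 = 1.500×10^7 mm⁴
I = 1.500×10^-5 m⁴
Required critical load P_cr = n·P = 2.3 × 281 = 646.3 kN = 6.463×10^5 N
From P_cr = π²EI/(K·L)²:  L = (1/K)·√(π²EI/P_cr) = (1/2)·√(π²×9.68×10^10×1.500×10^-5/6.463×10^5)
L = 2.35 m

L_max ≈ 2.35 m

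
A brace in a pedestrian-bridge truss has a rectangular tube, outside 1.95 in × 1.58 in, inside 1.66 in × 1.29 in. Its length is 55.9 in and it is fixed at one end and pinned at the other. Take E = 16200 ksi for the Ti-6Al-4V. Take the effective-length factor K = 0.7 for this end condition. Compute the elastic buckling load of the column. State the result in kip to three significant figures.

Weak-axis I_min = (h_o·b_o³ − h_i·b_i³)/12 with b_o = 1.58, b_i = 1.290 in (shorter outer/inner sides).
I_min = (1.95×1.58³ − 1.660×1.290³)/12 = 0.3440 in⁴
Effective length L_e = K·L = 0.7 × 55.9 = 39.13 in
P_cr = π²EI / L_e² = π² × 16200×10³ × 0.3440 / 39.13² = 3.592×10^4 lb

P_cr ≈ 35.9 kip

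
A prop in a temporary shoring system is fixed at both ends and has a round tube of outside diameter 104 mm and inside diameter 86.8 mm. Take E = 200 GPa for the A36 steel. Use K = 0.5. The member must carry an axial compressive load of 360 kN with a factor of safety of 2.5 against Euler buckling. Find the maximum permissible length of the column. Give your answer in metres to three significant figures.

L_max ≈ 5.09 m

d_o = 104 mm, d_i = 86.8 mm
I = π(d_o⁴ − d_i⁴)/64 = π(104⁴ − 86.80⁴)/64 = 2.956×10^6 mm⁴
I = 2.956×10^-6 m⁴
Required critical load P_cr = n·P = 2.5 × 360 = 900.0 kN = 9.000×10^5 N
From P_cr = π²EI/(K·L)²:  L = (1/K)·√(π²EI/P_cr) = (1/0.5)·√(π²×2.00×10^11×2.956×10^-6/9.000×10^5)
L = 5.09 m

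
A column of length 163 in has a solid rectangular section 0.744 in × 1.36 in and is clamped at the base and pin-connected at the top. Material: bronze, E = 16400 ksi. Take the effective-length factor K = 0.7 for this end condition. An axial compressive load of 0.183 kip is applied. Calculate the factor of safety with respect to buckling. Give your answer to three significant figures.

Buckling occurs about the weak axis: I_min = h·b³/12 with b = 0.744 in (the shorter side).
I_min = 1.36×0.744³/12 = 4.667×10^-2 in⁴
Effective length L_e = K·L = 0.7 × 163 = 114.1 in
P_cr = π²EI / L_e² = π² × 16400×10³ × 4.667×10^-2 / 114.1² = 580.3 lb
Factor of safety n = P_cr / P = 0.58029 / 0.183 = 3.17

n ≈ 3.17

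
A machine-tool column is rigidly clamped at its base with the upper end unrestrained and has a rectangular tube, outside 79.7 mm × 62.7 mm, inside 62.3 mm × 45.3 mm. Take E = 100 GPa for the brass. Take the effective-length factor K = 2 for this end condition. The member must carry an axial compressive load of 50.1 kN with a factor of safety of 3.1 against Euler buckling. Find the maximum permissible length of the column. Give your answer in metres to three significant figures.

L_max ≈ 1.35 m

Weak-axis I_min = (h_o·b_o³ − h_i·b_i³)/12 with b_o = 62.7, b_i = 45.30 mm (shorter outer/inner sides).
I_min = (79.7×62.7³ − 62.30×45.30³)/12 = 1.155×10^6 mm⁴
I = 1.155×10^-6 m⁴
Required critical load P_cr = n·P = 3.1 × 50.1 = 155.3 kN = 1.553×10^5 N
From P_cr = π²EI/(K·L)²:  L = (1/K)·√(π²EI/P_cr) = (1/2)·√(π²×1.00×10^11×1.155×10^-6/1.553×10^5)
L = 1.35 m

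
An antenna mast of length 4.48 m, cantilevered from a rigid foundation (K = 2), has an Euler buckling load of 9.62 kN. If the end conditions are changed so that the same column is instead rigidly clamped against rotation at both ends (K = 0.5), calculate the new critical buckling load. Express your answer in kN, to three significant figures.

P_cr ∝ 1/K², so P_cr,new = P_cr,old × (K_old/K_new)² = 9.62 × (2/0.5)²
= 9.62 × 16.00 = 154 kN

P_cr ≈ 154 kN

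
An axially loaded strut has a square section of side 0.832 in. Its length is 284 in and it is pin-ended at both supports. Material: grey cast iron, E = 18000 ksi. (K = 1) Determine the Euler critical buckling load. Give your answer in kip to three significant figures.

P_cr ≈ 0.0880 kip

I = a⁴/12 = 0.832⁴/12 = 3.993×10^-2 in⁴
Effective length L_e = K·L = 1 × 284 = 284.0 in
P_cr = π²EI / L_e² = π² × 18000×10³ × 3.993×10^-2 / 284.0² = 87.95 lb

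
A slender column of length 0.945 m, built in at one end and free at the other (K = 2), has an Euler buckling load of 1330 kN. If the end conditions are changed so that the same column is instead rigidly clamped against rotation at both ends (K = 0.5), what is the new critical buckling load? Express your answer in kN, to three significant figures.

P_cr ∝ 1/K², so P_cr,new = P_cr,old × (K_old/K_new)² = 1330 × (2/0.5)²
= 1330 × 16.00 = 21300 kN

P_cr ≈ 21300 kN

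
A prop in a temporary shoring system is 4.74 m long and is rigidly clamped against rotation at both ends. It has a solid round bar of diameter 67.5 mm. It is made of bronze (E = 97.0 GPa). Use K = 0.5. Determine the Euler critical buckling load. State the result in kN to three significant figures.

P_cr ≈ 174 kN

I = πd⁴/64 = π×67.5⁴/64 = 1.019×10^6 mm⁴
I = 1.019×10^6 mm⁴ = 1.019×10^-6 m⁴
Effective length L_e = K·L = 0.5 × 4.74 = 2.370 m
P_cr = π²EI / L_e² = π² × 97.0×10⁹ × 1.019×10^-6 / 2.370² = 1.737×10^5 N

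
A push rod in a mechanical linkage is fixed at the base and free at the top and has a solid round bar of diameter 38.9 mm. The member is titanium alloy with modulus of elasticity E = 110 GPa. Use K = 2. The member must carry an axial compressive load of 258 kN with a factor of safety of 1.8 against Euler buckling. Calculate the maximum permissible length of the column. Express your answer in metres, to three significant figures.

L_max ≈ 0.256 m

I = πd⁴/64 = π×38.9⁴/64 = 1.124×10^5 mm⁴
I = 1.124×10^-7 m⁴
Required critical load P_cr = n·P = 1.8 × 258 = 464.4 kN = 4.644×10^5 N
From P_cr = π²EI/(K·L)²:  L = (1/K)·√(π²EI/P_cr) = (1/2)·√(π²×1.10×10^11×1.124×10^-7/4.644×10^5)
L = 0.256 m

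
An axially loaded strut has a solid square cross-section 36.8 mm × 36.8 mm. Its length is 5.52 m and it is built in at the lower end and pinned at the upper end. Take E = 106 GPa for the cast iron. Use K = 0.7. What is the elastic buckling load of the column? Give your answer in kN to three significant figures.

P_cr ≈ 10.7 kN

I = a⁴/12 = 36.8⁴/12 = 1.528×10^5 mm⁴
I = 1.528×10^5 mm⁴ = 1.528×10^-7 m⁴
Effective length L_e = K·L = 0.7 × 5.52 = 3.864 m
P_cr = π²EI / L_e² = π² × 106×10⁹ × 1.528×10^-7 / 3.864² = 1.071×10^4 N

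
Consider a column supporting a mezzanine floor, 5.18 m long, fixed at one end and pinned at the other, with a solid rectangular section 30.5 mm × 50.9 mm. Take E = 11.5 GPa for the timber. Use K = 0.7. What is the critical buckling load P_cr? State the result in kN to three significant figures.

Buckling occurs about the weak axis: I_min = h·b³/12 with b = 30.5 mm (the shorter side).
I_min = 50.9×30.5³/12 = 1.203×10^5 mm⁴
I = 1.203×10^5 mm⁴ = 1.203×10^-7 m⁴
Effective length L_e = K·L = 0.7 × 5.18 = 3.626 m
P_cr = π²EI / L_e² = π² × 11.5×10⁹ × 1.203×10^-7 / 3.626² = 1.039×10^3 N

P_cr ≈ 1.04 kN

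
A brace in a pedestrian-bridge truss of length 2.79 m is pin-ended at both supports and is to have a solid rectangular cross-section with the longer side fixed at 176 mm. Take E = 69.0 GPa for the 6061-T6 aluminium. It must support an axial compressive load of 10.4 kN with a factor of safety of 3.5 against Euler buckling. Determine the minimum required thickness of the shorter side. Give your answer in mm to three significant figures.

Required P_cr = n·P = 3.5 × 10.4 = 36.40 kN
L_e = K·L = 1 × 2.79 = 2.790 m
Required I = P_cr·L_e²/(π²E) = 3.640×10^4 × 2.790² / (π² × 6.90×10^10) = 4.161×10^-7 m⁴
I_req = 4.161×10^5 mm⁴
Rectangle, weak axis: I_min = h·b³/12 with h = 176 mm fixed  ⇒  b = (12I/h)^(1/3) = 30.5 mm

b ≈ 30.5 mm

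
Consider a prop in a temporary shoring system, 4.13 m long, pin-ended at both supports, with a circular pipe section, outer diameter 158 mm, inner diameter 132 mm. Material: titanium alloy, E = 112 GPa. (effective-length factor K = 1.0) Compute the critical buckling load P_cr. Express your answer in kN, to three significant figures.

d_o = 158 mm, d_i = 132 mm
I = π(d_o⁴ − d_i⁴)/64 = π(158⁴ − 132.0⁴)/64 = 1.569×10^7 mm⁴
I = 1.569×10^7 mm⁴ = 1.569×10^-5 m⁴
Effective length L_e = K·L = 1 × 4.13 = 4.130 m
P_cr = π²EI / L_e² = π² × 112×10⁹ × 1.569×10^-5 / 4.130² = 1.017×10^6 N

P_cr ≈ 1020 kN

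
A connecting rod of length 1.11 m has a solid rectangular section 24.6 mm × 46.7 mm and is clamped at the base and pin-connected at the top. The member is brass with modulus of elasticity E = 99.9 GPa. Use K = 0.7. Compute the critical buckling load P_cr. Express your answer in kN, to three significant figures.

P_cr ≈ 94.6 kN

Buckling occurs about the weak axis: I_min = h·b³/12 with b = 24.6 mm (the shorter side).
I_min = 46.7×24.6³/12 = 5.793×10^4 mm⁴
I = 5.793×10^4 mm⁴ = 5.793×10^-8 m⁴
Effective length L_e = K·L = 0.7 × 1.11 = 0.7770 m
P_cr = π²EI / L_e² = π² × 99.9×10⁹ × 5.793×10^-8 / 0.7770² = 9.462×10^4 N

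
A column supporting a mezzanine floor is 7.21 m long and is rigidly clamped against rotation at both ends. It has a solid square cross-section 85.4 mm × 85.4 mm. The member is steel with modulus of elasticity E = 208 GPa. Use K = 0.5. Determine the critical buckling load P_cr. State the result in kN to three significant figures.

P_cr ≈ 700 kN

I = a⁴/12 = 85.4⁴/12 = 4.433×10^6 mm⁴
I = 4.433×10^6 mm⁴ = 4.433×10^-6 m⁴
Effective length L_e = K·L = 0.5 × 7.21 = 3.605 m
P_cr = π²EI / L_e² = π² × 208×10⁹ × 4.433×10^-6 / 3.605² = 7.002×10^5 N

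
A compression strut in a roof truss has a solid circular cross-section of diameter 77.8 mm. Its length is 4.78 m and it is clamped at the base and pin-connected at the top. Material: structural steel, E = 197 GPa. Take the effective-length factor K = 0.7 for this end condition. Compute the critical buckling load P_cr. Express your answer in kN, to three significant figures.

I = πd⁴/64 = π×77.8⁴/64 = 1.798×10^6 mm⁴
I = 1.798×10^6 mm⁴ = 1.798×10^-6 m⁴
Effective length L_e = K·L = 0.7 × 4.78 = 3.346 m
P_cr = π²EI / L_e² = π² × 197×10⁹ × 1.798×10^-6 / 3.346² = 3.123×10^5 N

P_cr ≈ 312 kN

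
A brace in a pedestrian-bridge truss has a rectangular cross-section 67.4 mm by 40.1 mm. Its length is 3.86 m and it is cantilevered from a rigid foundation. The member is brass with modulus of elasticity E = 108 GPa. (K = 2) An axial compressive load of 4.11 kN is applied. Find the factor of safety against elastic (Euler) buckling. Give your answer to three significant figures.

Buckling occurs about the weak axis: I_min = h·b³/12 with b = 40.1 mm (the shorter side).
I_min = 67.4×40.1³/12 = 3.622×10^5 mm⁴
I = 3.622×10^5 mm⁴ = 3.622×10^-7 m⁴
Effective length L_e = K·L = 2 × 3.86 = 7.720 m
P_cr = π²EI / L_e² = π² × 108×10⁹ × 3.622×10^-7 / 7.720² = 6.477×10^3 N
Factor of safety n = P_cr / P = 6.4774 / 4.11 = 1.58

n ≈ 1.58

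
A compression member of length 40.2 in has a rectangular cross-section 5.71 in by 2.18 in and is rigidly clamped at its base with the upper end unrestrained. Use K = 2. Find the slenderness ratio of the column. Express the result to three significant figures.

For a rectangle r_min = b/√12 = 2.18/√12 = 0.6293 in
L_e = K·L = 2 × 40.2 = 80.40 in
λ = L_e / r_min = 80.400 / 0.6293 = 128

λ ≈ 128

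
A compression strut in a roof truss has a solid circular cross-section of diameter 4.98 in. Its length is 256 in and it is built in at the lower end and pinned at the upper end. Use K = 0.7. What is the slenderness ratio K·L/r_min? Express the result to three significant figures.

I = πd⁴/64 = π×4.98⁴/64 = 30.19 in⁴
A = 19.48 in²;  r_min = √(I/A) = √(30.19/19.48) = 1.245 in
L_e = K·L = 0.7 × 256 = 179.2 in
λ = L_e / r_min = 179.20 / 1.245 = 144

λ ≈ 144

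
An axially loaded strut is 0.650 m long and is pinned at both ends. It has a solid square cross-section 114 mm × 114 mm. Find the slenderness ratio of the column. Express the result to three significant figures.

I = a⁴/12 = 114⁴/12 = 1.407×10^7 mm⁴
A = 1.300×10^4 mm²;  r_min = √(I/A) = √(1.407×10^7/1.300×10^4) = 32.91 mm
L_e = K·L = 1 × 0.650 m = 0.6500 m = 650.00 mm
λ = L_e / r_min = 650.00 / 32.91 = 19.8

λ ≈ 19.8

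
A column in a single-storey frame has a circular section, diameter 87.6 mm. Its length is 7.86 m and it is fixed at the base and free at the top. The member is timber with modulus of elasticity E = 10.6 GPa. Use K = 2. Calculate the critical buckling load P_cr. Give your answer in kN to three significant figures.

I = πd⁴/64 = π×87.6⁴/64 = 2.891×10^6 mm⁴
I = 2.891×10^6 mm⁴ = 2.891×10^-6 m⁴
Effective length L_e = K·L = 2 × 7.86 = 15.72 m
P_cr = π²EI / L_e² = π² × 10.6×10⁹ × 2.891×10^-6 / 15.72² = 1.224×10^3 N

P_cr ≈ 1.22 kN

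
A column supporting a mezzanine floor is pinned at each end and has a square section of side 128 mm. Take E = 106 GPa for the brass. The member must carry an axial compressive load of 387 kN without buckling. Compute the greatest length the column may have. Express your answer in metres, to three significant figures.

I = a⁴/12 = 128⁴/12 = 2.237×10^7 mm⁴
I = 2.237×10^-5 m⁴
At the buckling limit P_cr = P = 3.870×10^5 N
From P_cr = π²EI/(K·L)²:  L = (1/K)·√(π²EI/P_cr) = (1/1)·√(π²×1.06×10^11×2.237×10^-5/3.870×10^5)
L = 7.78 m

L_max ≈ 7.78 m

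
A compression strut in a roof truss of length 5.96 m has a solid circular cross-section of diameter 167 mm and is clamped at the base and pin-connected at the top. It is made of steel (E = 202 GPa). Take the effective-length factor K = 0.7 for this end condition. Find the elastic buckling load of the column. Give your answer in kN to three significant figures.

I = πd⁴/64 = π×167⁴/64 = 3.818×10^7 mm⁴
I = 3.818×10^7 mm⁴ = 3.818×10^-5 m⁴
Effective length L_e = K·L = 0.7 × 5.96 = 4.172 m
P_cr = π²EI / L_e² = π² × 202×10⁹ × 3.818×10^-5 / 4.172² = 4.373×10^6 N

P_cr ≈ 4370 kN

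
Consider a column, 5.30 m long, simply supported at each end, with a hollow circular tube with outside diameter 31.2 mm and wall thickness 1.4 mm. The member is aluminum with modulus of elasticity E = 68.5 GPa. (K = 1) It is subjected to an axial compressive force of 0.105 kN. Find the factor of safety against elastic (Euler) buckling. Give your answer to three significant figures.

n ≈ 3.34

Inner diameter d_i = 31.2 − 2×1.4 = 28.40 mm
I = π(d_o⁴ − d_i⁴)/64 = π(31.2⁴ − 28.40⁴)/64 = 1.458×10^4 mm⁴
I = 1.458×10^4 mm⁴ = 1.458×10^-8 m⁴
Effective length L_e = K·L = 1 × 5.30 = 5.300 m
P_cr = π²EI / L_e² = π² × 68.5×10⁹ × 1.458×10^-8 / 5.300² = 350.9 N
Factor of safety n = P_cr / P = 0.35094 / 0.105 = 3.34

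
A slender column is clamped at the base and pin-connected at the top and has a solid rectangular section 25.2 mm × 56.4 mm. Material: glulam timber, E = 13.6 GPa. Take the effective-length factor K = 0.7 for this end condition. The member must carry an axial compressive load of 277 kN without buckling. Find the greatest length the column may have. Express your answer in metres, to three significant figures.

L_max ≈ 0.273 m

Buckling occurs about the weak axis: I_min = h·b³/12 with b = 25.2 mm (the shorter side).
I_min = 56.4×25.2³/12 = 7.521×10^4 mm⁴
I = 7.521×10^-8 m⁴
At the buckling limit P_cr = P = 2.770×10^5 N
From P_cr = π²EI/(K·L)²:  L = (1/K)·√(π²EI/P_cr) = (1/0.7)·√(π²×1.36×10^10×7.521×10^-8/2.770×10^5)
L = 0.273 m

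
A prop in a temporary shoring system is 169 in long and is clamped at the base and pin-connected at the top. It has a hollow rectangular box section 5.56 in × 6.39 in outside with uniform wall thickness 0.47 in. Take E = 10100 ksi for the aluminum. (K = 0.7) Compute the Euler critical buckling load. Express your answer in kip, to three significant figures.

P_cr ≈ 333 kip

Inner dimensions: h_i = 6.39 − 2×0.47 = 5.450 in, b_i = 5.56 − 2×0.47 = 4.620 in
Weak-axis I_min = (h_o·b_o³ − h_i·b_i³)/12 with b_o = 5.56, b_i = 4.620 in (shorter outer/inner sides).
I_min = (6.39×5.56³ − 5.450×4.620³)/12 = 46.74 in⁴
Effective length L_e = K·L = 0.7 × 169 = 118.3 in
P_cr = π²EI / L_e² = π² × 10100×10³ × 46.74 / 118.3² = 3.329×10^5 lb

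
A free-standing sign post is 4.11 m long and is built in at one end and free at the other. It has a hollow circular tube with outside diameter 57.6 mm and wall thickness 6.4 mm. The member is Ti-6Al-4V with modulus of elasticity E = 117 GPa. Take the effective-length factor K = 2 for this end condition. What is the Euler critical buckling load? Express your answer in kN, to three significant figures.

P_cr ≈ 5.85 kN

Inner diameter d_i = 57.6 − 2×6.4 = 44.80 mm
I = π(d_o⁴ − d_i⁴)/64 = π(57.6⁴ − 44.80⁴)/64 = 3.426×10^5 mm⁴
I = 3.426×10^5 mm⁴ = 3.426×10^-7 m⁴
Effective length L_e = K·L = 2 × 4.11 = 8.220 m
P_cr = π²EI / L_e² = π² × 117×10⁹ × 3.426×10^-7 / 8.220² = 5.855×10^3 N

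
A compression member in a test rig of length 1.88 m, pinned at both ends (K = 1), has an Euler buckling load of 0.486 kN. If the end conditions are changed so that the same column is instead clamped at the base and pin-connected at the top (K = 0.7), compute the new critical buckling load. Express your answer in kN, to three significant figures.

P_cr ∝ 1/K², so P_cr,new = P_cr,old × (K_old/K_new)² = 0.486 × (1/0.7)²
= 0.486 × 2.041 = 0.992 kN

P_cr ≈ 0.992 kN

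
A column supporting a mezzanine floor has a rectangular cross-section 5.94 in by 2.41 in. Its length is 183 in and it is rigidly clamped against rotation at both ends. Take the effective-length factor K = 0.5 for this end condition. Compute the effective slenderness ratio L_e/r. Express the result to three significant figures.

Buckling occurs about the weak axis: I_min = h·b³/12 with b = 2.41 in (the shorter side).
I_min = 5.94×2.41³/12 = 6.929 in⁴
A = 14.32 in²;  r_min = √(I/A) = √(6.929/14.32) = 0.6957 in
L_e = K·L = 0.5 × 183 = 91.50 in
λ = L_e / r_min = 91.500 / 0.6957 = 132

λ ≈ 132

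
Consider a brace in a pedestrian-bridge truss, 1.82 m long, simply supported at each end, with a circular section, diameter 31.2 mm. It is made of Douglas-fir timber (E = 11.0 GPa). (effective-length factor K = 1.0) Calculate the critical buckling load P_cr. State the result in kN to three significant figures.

I = πd⁴/64 = π×31.2⁴/64 = 4.651×10^4 mm⁴
I = 4.651×10^4 mm⁴ = 4.651×10^-8 m⁴
Effective length L_e = K·L = 1 × 1.82 = 1.820 m
P_cr = π²EI / L_e² = π² × 11.0×10⁹ × 4.651×10^-8 / 1.820² = 1.525×10^3 N

P_cr ≈ 1.52 kN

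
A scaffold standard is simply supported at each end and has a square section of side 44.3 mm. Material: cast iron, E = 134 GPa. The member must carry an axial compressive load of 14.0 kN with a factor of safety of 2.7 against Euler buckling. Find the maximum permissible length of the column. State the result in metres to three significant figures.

L_max ≈ 3.35 m

I = a⁴/12 = 44.3⁴/12 = 3.209×10^5 mm⁴
I = 3.209×10^-7 m⁴
Required critical load P_cr = n·P = 2.7 × 14.0 = 37.80 kN = 3.780×10^4 N
From P_cr = π²EI/(K·L)²:  L = (1/K)·√(π²EI/P_cr) = (1/1)·√(π²×1.34×10^11×3.209×10^-7/3.780×10^4)
L = 3.35 m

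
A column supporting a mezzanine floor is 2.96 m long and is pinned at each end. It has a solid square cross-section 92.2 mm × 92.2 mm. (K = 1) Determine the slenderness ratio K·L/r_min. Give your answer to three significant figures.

For a square r = a/√12 = 92.2/√12 = 26.62 mm
L_e = K·L = 1 × 2.96 m = 2.960 m = 2960.0 mm
λ = L_e / r_min = 2960.0 / 26.62 = 111

λ ≈ 111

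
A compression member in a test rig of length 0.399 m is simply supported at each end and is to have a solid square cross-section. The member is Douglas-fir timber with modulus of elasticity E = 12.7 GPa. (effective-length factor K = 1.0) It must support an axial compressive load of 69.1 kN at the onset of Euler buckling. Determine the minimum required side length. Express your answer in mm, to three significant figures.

a ≈ 32.0 mm

L_e = K·L = 1 × 0.399 = 0.3990 m
Required I = P_cr·L_e²/(π²E) = 6.910×10^4 × 0.3990² / (π² × 1.27×10^10) = 8.776×10^-8 m⁴
I_req = 8.776×10^4 mm⁴
Solid square: I = a⁴/12  ⇒  a = (12I)^(1/4) = (12×8.776×10^4)^(1/4) = 32.0 mm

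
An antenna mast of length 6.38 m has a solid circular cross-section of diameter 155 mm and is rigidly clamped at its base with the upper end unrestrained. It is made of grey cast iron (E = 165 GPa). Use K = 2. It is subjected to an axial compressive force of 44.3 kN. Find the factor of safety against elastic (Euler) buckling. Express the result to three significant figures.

I = πd⁴/64 = π×155⁴/64 = 2.833×10^7 mm⁴
I = 2.833×10^7 mm⁴ = 2.833×10^-5 m⁴
Effective length L_e = K·L = 2 × 6.38 = 12.76 m
P_cr = π²EI / L_e² = π² × 165×10⁹ × 2.833×10^-5 / 12.76² = 2.834×10^5 N
Factor of safety n = P_cr / P = 283.39 / 44.3 = 6.40

n ≈ 6.40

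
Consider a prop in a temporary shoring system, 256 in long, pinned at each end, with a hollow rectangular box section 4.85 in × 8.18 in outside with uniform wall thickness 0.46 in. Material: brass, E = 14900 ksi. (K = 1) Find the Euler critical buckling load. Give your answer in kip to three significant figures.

Inner dimensions: h_i = 8.18 − 2×0.46 = 7.260 in, b_i = 4.85 − 2×0.46 = 3.930 in
Weak-axis I_min = (h_o·b_o³ − h_i·b_i³)/12 with b_o = 4.85, b_i = 3.930 in (shorter outer/inner sides).
I_min = (8.18×4.85³ − 7.260×3.930³)/12 = 41.04 in⁴
Effective length L_e = K·L = 1 × 256 = 256.0 in
P_cr = π²EI / L_e² = π² × 14900×10³ × 41.04 / 256.0² = 9.210×10^4 lb

P_cr ≈ 92.1 kip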